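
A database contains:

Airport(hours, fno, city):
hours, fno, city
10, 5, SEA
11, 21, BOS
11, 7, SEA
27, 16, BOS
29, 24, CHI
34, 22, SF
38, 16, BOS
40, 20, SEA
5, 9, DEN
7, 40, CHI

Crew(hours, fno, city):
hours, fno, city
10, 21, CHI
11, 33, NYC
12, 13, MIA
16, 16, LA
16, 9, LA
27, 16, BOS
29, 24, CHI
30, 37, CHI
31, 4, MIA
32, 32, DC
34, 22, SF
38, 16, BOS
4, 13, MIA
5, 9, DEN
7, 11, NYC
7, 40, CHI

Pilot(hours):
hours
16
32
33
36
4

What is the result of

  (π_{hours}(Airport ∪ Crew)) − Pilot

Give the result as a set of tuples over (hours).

Taking the union: {(10, 21, CHI), (10, 5, SEA), (11, 21, BOS), (11, 33, NYC), (11, 7, SEA), (12, 13, MIA), (16, 16, LA), (16, 9, LA), (27, 16, BOS), (29, 24, CHI), (30, 37, CHI), (31, 4, MIA), (32, 32, DC), (34, 22, SF), (38, 16, BOS), (4, 13, MIA), (40, 20, SEA), (5, 9, DEN), (7, 11, NYC), (7, 40, CHI)}
Projecting to hours (5 duplicate(s) eliminated): {10, 11, 12, 16, 27, 29, 30, 31, 32, 34, 38, 4, 40, 5, 7}
Taking the difference: {10, 11, 12, 27, 29, 30, 31, 34, 38, 40, 5, 7}

{10, 11, 12, 27, 29, 30, 31, 34, 38, 40, 5, 7}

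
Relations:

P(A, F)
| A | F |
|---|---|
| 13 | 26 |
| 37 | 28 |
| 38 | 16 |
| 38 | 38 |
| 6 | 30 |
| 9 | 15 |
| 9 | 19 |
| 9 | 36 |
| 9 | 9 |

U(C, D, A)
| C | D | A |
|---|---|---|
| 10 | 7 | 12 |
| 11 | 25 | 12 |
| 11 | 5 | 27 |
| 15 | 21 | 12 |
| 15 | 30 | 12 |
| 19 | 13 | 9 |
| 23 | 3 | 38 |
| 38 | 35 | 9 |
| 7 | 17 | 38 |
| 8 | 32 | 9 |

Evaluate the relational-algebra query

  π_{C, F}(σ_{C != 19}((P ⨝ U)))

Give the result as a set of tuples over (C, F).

{(23, 16), (23, 38), (38, 15), (38, 19), (38, 36), (38, 9), (7, 16), (7, 38), (8, 15), (8, 19), (8, 36), (8, 9)}

Natural join on A: {(38, 16, 23, 3), (38, 16, 7, 17), (38, 38, 23, 3), (38, 38, 7, 17), (9, 15, 19, 13), (9, 15, 38, 35), (9, 15, 8, 32), (9, 19, 19, 13), (9, 19, 38, 35), (9, 19, 8, 32), (9, 36, 19, 13), (9, 36, 38, 35), (9, 36, 8, 32), (9, 9, 19, 13), (9, 9, 38, 35), (9, 9, 8, 32)}
Apply σ_{C != 19}; surviving tuples: {(38, 16, 23, 3), (38, 16, 7, 17), (38, 38, 23, 3), (38, 38, 7, 17), (9, 15, 38, 35), (9, 15, 8, 32), (9, 19, 38, 35), (9, 19, 8, 32), (9, 36, 38, 35), (9, 36, 8, 32), (9, 9, 38, 35), (9, 9, 8, 32)}
Keep only column(s) C, F: {(23, 16), (23, 38), (38, 15), (38, 19), (38, 36), (38, 9), (7, 16), (7, 38), (8, 15), (8, 19), (8, 36), (8, 9)}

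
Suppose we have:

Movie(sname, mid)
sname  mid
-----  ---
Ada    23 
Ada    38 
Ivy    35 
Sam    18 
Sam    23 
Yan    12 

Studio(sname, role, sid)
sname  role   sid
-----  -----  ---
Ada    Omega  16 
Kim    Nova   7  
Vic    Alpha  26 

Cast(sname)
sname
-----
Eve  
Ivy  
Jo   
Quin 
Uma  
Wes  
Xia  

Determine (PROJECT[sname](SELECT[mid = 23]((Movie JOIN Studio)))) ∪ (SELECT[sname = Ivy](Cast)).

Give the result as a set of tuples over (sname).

{Ada, Ivy}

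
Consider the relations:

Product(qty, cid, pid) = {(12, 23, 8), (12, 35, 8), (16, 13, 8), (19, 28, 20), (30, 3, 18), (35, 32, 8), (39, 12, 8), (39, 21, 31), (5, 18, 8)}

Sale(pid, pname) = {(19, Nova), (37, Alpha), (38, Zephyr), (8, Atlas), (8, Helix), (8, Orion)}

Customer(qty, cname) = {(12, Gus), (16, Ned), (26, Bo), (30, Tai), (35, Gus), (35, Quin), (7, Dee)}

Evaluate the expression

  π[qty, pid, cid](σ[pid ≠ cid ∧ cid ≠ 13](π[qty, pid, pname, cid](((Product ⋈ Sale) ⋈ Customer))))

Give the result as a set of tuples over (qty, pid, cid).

{(12, 8, 23), (12, 8, 35), (35, 8, 32)}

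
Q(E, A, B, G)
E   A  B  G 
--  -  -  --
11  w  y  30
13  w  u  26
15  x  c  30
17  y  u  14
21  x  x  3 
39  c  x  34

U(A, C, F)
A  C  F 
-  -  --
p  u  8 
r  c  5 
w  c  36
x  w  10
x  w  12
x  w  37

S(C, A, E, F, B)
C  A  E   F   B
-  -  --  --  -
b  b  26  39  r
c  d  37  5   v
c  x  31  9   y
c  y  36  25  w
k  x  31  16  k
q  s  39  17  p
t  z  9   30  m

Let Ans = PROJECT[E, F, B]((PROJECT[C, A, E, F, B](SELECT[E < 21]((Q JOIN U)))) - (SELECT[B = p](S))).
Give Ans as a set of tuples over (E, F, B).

Natural join on A: {(11, w, y, 30, c, 36), (13, w, u, 26, c, 36), (15, x, c, 30, w, 10), (15, x, c, 30, w, 12), (15, x, c, 30, w, 37), (21, x, x, 3, w, 10), (21, x, x, 3, w, 12), (21, x, x, 3, w, 37)}
Selection E < 21: {(11, w, y, 30, c, 36), (13, w, u, 26, c, 36), (15, x, c, 30, w, 10), (15, x, c, 30, w, 12), (15, x, c, 30, w, 37)}
π_{C, A, E, F, B} gives {(c, w, 11, 36, y), (c, w, 13, 36, u), (w, x, 15, 10, c), (w, x, 15, 12, c), (w, x, 15, 37, c)}.
Selection B = p: {(q, s, 39, 17, p)}
Set difference of the two operands is {(c, w, 11, 36, y), (c, w, 13, 36, u), (w, x, 15, 10, c), (w, x, 15, 12, c), (w, x, 15, 37, c)}.
π_{E, F, B} gives {(11, 36, y), (13, 36, u), (15, 10, c), (15, 12, c), (15, 37, c)}.

{(11, 36, y), (13, 36, u), (15, 10, c), (15, 12, c), (15, 37, c)}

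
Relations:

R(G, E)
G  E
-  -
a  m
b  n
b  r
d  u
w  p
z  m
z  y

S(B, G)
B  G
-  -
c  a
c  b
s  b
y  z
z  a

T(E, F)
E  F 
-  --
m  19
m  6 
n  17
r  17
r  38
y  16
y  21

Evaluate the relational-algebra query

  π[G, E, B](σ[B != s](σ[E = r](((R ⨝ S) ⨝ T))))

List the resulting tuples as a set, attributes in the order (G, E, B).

{(b, r, c)}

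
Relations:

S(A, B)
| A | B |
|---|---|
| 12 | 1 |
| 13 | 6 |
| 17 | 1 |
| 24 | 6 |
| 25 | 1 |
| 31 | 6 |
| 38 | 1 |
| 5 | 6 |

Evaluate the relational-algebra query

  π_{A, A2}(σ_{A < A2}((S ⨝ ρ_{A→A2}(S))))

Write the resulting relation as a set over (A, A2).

ρ[A→A2]: schema becomes (A2, B); tuples unchanged.
Natural join on B: {(12, 1, 12), (12, 1, 17), (12, 1, 25), (12, 1, 38), (13, 6, 13), (13, 6, 24), (13, 6, 31), (13, 6, 5), (17, 1, 12), (17, 1, 17), (17, 1, 25), (17, 1, 38), (24, 6, 13), (24, 6, 24), (24, 6, 31), (24, 6, 5), (25, 1, 12), (25, 1, 17), (25, 1, 25), (25, 1, 38), (31, 6, 13), (31, 6, 24), (31, 6, 31), (31, 6, 5), (38, 1, 12), (38, 1, 17), (38, 1, 25), (38, 1, 38), (5, 6, 13), (5, 6, 24), (5, 6, 31), (5, 6, 5)}
σ[A < A2]: keep tuples satisfying A < A2 → {(12, 1, 17), (12, 1, 25), (12, 1, 38), (13, 6, 24), (13, 6, 31), (17, 1, 25), (17, 1, 38), (24, 6, 31), (25, 1, 38), (5, 6, 13), (5, 6, 24), (5, 6, 31)}
Keep only column(s) A, A2: {(12, 17), (12, 25), (12, 38), (13, 24), (13, 31), (17, 25), (17, 38), (24, 31), (25, 38), (5, 13), (5, 24), (5, 31)}

{(12, 17), (12, 25), (12, 38), (13, 24), (13, 31), (17, 25), (17, 38), (24, 31), (25, 38), (5, 13), (5, 24), (5, 31)}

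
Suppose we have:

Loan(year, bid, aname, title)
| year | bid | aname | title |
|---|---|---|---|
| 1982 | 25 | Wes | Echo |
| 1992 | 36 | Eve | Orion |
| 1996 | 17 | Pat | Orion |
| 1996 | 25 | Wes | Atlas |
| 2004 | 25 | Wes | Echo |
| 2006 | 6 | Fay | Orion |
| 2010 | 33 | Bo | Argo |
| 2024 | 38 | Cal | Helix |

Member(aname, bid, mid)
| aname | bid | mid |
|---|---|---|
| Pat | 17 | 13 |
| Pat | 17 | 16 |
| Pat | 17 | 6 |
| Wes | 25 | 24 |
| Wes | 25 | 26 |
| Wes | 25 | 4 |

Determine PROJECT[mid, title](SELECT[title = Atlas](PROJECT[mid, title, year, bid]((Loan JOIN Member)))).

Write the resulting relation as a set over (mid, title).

Loan ⋈ Member (natural join on bid, aname): {(1982, 25, Wes, Echo, 24), (1982, 25, Wes, Echo, 26), (1982, 25, Wes, Echo, 4), (1996, 17, Pat, Orion, 13), (1996, 17, Pat, Orion, 16), (1996, 17, Pat, Orion, 6), (1996, 25, Wes, Atlas, 24), (1996, 25, Wes, Atlas, 26), (1996, 25, Wes, Atlas, 4), (2004, 25, Wes, Echo, 24), (2004, 25, Wes, Echo, 26), (2004, 25, Wes, Echo, 4)}
π_{mid, title, year, bid} gives {(13, Orion, 1996, 17), (16, Orion, 1996, 17), (24, Atlas, 1996, 25), (24, Echo, 1982, 25), (24, Echo, 2004, 25), (26, Atlas, 1996, 25), (26, Echo, 1982, 25), (26, Echo, 2004, 25), (4, Atlas, 1996, 25), (4, Echo, 1982, 25), (4, Echo, 2004, 25), (6, Orion, 1996, 17)}.
Apply σ_{title = Atlas}; surviving tuples: {(24, Atlas, 1996, 25), (26, Atlas, 1996, 25), (4, Atlas, 1996, 25)}
π_{mid, title} gives {(24, Atlas), (26, Atlas), (4, Atlas)}.

{(24, Atlas), (26, Atlas), (4, Atlas)}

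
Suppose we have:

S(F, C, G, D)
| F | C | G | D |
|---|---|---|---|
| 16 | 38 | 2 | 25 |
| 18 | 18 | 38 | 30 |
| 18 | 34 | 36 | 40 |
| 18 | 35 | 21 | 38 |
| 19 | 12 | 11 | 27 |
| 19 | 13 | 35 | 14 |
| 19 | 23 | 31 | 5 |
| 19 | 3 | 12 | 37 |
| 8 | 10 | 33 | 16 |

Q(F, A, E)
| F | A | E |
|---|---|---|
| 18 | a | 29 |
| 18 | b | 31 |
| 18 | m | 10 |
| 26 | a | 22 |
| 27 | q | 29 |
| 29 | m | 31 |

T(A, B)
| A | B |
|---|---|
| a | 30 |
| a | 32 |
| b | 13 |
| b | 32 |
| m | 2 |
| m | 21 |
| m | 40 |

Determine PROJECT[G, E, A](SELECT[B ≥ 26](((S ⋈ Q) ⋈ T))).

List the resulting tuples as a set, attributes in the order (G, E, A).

Natural join on F: {(18, 18, 38, 30, a, 29), (18, 18, 38, 30, b, 31), (18, 18, 38, 30, m, 10), (18, 34, 36, 40, a, 29), (18, 34, 36, 40, b, 31), (18, 34, 36, 40, m, 10), (18, 35, 21, 38, a, 29), (18, 35, 21, 38, b, 31), (18, 35, 21, 38, m, 10)}
Natural join on A: {(18, 18, 38, 30, a, 29, 30), (18, 18, 38, 30, a, 29, 32), (18, 18, 38, 30, b, 31, 13), (18, 18, 38, 30, b, 31, 32), (18, 18, 38, 30, m, 10, 2), (18, 18, 38, 30, m, 10, 21), (18, 18, 38, 30, m, 10, 40), (18, 34, 36, 40, a, 29, 30), (18, 34, 36, 40, a, 29, 32), (18, 34, 36, 40, b, 31, 13), (18, 34, 36, 40, b, 31, 32), (18, 34, 36, 40, m, 10, 2), (18, 34, 36, 40, m, 10, 21), (18, 34, 36, 40, m, 10, 40), (18, 35, 21, 38, a, 29, 30), (18, 35, 21, 38, a, 29, 32), (18, 35, 21, 38, b, 31, 13), (18, 35, 21, 38, b, 31, 32), (18, 35, 21, 38, m, 10, 2), (18, 35, 21, 38, m, 10, 21), (18, 35, 21, 38, m, 10, 40)}
Selection B ≥ 26: {(18, 18, 38, 30, a, 29, 30), (18, 18, 38, 30, a, 29, 32), (18, 18, 38, 30, b, 31, 32), (18, 18, 38, 30, m, 10, 40), (18, 34, 36, 40, a, 29, 30), (18, 34, 36, 40, a, 29, 32), (18, 34, 36, 40, b, 31, 32), (18, 34, 36, 40, m, 10, 40), (18, 35, 21, 38, a, 29, 30), (18, 35, 21, 38, a, 29, 32), (18, 35, 21, 38, b, 31, 32), (18, 35, 21, 38, m, 10, 40)}
π_{G, E, A} gives {(21, 10, m), (21, 29, a), (21, 31, b), (36, 10, m), (36, 29, a), (36, 31, b), (38, 10, m), (38, 29, a), (38, 31, b)} (3 duplicate(s) eliminated).

{(21, 10, m), (21, 29, a), (21, 31, b), (36, 10, m), (36, 29, a), (36, 31, b), (38, 10, m), (38, 29, a), (38, 31, b)}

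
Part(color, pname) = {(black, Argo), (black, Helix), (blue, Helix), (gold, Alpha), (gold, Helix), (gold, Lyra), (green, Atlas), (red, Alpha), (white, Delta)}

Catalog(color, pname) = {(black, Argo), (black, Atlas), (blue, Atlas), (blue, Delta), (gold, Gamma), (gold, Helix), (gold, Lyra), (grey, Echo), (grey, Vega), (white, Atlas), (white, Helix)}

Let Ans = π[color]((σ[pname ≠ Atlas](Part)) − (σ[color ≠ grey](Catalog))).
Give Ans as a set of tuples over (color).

{black, blue, gold, red, white}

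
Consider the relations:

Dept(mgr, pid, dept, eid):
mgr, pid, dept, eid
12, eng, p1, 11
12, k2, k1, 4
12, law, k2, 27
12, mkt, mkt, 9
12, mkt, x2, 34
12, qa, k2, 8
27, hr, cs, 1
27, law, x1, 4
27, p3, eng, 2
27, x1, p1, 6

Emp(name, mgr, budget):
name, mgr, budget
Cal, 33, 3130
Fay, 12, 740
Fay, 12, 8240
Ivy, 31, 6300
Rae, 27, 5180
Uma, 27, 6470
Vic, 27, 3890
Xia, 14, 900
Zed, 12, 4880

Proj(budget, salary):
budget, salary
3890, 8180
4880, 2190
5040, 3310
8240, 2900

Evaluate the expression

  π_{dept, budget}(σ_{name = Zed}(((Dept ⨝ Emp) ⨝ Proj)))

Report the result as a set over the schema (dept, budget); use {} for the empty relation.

{(k1, 4880), (k2, 4880), (mkt, 4880), (p1, 4880), (x2, 4880)}

Natural join on mgr: {(12, eng, p1, 11, Fay, 740), (12, eng, p1, 11, Fay, 8240), (12, eng, p1, 11, Zed, 4880), (12, k2, k1, 4, Fay, 740), (12, k2, k1, 4, Fay, 8240), (12, k2, k1, 4, Zed, 4880), (12, law, k2, 27, Fay, 740), (12, law, k2, 27, Fay, 8240), (12, law, k2, 27, Zed, 4880), (12, mkt, mkt, 9, Fay, 740), (12, mkt, mkt, 9, Fay, 8240), (12, mkt, mkt, 9, Zed, 4880), (12, mkt, x2, 34, Fay, 740), (12, mkt, x2, 34, Fay, 8240), (12, mkt, x2, 34, Zed, 4880), (12, qa, k2, 8, Fay, 740), (12, qa, k2, 8, Fay, 8240), (12, qa, k2, 8, Zed, 4880), (27, hr, cs, 1, Rae, 5180), (27, hr, cs, 1, Uma, 6470), (27, hr, cs, 1, Vic, 3890), (27, law, x1, 4, Rae, 5180), (27, law, x1, 4, Uma, 6470), (27, law, x1, 4, Vic, 3890), (27, p3, eng, 2, Rae, 5180), (27, p3, eng, 2, Uma, 6470), (27, p3, eng, 2, Vic, 3890), (27, x1, p1, 6, Rae, 5180), (27, x1, p1, 6, Uma, 6470), (27, x1, p1, 6, Vic, 3890)}
Natural join on budget: {(12, eng, p1, 11, Fay, 8240, 2900), (12, eng, p1, 11, Zed, 4880, 2190), (12, k2, k1, 4, Fay, 8240, 2900), (12, k2, k1, 4, Zed, 4880, 2190), (12, law, k2, 27, Fay, 8240, 2900), (12, law, k2, 27, Zed, 4880, 2190), (12, mkt, mkt, 9, Fay, 8240, 2900), (12, mkt, mkt, 9, Zed, 4880, 2190), (12, mkt, x2, 34, Fay, 8240, 2900), (12, mkt, x2, 34, Zed, 4880, 2190), (12, qa, k2, 8, Fay, 8240, 2900), (12, qa, k2, 8, Zed, 4880, 2190), (27, hr, cs, 1, Vic, 3890, 8180), (27, law, x1, 4, Vic, 3890, 8180), (27, p3, eng, 2, Vic, 3890, 8180), (27, x1, p1, 6, Vic, 3890, 8180)}
Selection name = Zed: {(12, eng, p1, 11, Zed, 4880, 2190), (12, k2, k1, 4, Zed, 4880, 2190), (12, law, k2, 27, Zed, 4880, 2190), (12, mkt, mkt, 9, Zed, 4880, 2190), (12, mkt, x2, 34, Zed, 4880, 2190), (12, qa, k2, 8, Zed, 4880, 2190)}
π[dept, budget]: project onto (dept, budget) (1 duplicate(s) eliminated) → {(k1, 4880), (k2, 4880), (mkt, 4880), (p1, 4880), (x2, 4880)}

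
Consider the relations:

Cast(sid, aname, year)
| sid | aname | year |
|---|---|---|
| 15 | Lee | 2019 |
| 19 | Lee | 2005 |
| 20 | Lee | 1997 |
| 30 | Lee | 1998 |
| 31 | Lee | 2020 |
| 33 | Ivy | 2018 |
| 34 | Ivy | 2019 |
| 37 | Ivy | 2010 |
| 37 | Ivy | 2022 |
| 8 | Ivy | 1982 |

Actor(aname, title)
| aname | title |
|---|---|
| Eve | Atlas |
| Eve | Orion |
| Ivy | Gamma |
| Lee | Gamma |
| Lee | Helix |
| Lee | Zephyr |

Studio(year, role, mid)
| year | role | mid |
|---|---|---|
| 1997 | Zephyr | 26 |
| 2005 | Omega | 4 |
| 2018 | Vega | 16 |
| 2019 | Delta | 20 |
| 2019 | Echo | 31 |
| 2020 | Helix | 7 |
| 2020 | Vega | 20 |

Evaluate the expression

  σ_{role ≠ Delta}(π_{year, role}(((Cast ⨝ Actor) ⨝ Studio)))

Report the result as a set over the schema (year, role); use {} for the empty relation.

{(1997, Zephyr), (2005, Omega), (2018, Vega), (2019, Echo), (2020, Helix), (2020, Vega)}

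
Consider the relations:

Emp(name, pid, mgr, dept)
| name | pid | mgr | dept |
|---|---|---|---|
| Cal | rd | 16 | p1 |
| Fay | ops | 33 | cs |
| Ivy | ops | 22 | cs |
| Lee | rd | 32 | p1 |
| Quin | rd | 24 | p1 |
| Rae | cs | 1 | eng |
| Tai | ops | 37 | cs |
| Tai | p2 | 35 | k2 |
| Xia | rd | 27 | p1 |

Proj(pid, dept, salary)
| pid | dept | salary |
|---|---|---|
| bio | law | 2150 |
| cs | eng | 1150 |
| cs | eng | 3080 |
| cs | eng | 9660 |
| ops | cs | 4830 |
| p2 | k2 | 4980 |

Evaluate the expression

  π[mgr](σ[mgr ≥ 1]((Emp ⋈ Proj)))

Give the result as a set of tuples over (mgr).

{1, 22, 33, 35, 37}

Natural join on pid, dept: {(Fay, ops, 33, cs, 4830), (Ivy, ops, 22, cs, 4830), (Rae, cs, 1, eng, 1150), (Rae, cs, 1, eng, 3080), (Rae, cs, 1, eng, 9660), (Tai, ops, 37, cs, 4830), (Tai, p2, 35, k2, 4980)}
Selection mgr ≥ 1: {(Fay, ops, 33, cs, 4830), (Ivy, ops, 22, cs, 4830), (Rae, cs, 1, eng, 1150), (Rae, cs, 1, eng, 3080), (Rae, cs, 1, eng, 9660), (Tai, ops, 37, cs, 4830), (Tai, p2, 35, k2, 4980)}
π_{mgr} gives {1, 22, 33, 35, 37} (2 duplicate(s) eliminated).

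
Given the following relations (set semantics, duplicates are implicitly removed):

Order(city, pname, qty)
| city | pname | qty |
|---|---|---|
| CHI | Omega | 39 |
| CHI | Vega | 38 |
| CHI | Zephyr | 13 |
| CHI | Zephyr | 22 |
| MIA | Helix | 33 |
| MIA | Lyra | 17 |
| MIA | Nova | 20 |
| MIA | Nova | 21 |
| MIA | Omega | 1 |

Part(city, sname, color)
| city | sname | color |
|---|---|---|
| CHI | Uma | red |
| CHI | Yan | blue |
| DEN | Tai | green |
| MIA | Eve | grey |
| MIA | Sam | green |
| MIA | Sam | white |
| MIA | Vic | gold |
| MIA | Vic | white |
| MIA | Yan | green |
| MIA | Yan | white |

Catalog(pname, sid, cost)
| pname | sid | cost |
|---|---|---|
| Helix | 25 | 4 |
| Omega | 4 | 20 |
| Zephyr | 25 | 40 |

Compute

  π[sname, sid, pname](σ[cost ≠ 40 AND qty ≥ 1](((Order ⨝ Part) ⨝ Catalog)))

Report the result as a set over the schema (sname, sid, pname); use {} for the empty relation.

Order ⋈ Part (natural join on city): {(CHI, Omega, 39, Uma, red), (CHI, Omega, 39, Yan, blue), (CHI, Vega, 38, Uma, red), (CHI, Vega, 38, Yan, blue), (CHI, Zephyr, 13, Uma, red), (CHI, Zephyr, 13, Yan, blue), (CHI, Zephyr, 22, Uma, red), (CHI, Zephyr, 22, Yan, blue), (MIA, Helix, 33, Eve, grey), (MIA, Helix, 33, Sam, green), (MIA, Helix, 33, Sam, white), (MIA, Helix, 33, Vic, gold), (MIA, Helix, 33, Vic, white), (MIA, Helix, 33, Yan, green), (MIA, Helix, 33, Yan, white), (MIA, Lyra, 17, Eve, grey), (MIA, Lyra, 17, Sam, green), (MIA, Lyra, 17, Sam, white), (MIA, Lyra, 17, Vic, gold), (MIA, Lyra, 17, Vic, white), (MIA, Lyra, 17, Yan, green), (MIA, Lyra, 17, Yan, white), (MIA, Nova, 20, Eve, grey), (MIA, Nova, 20, Sam, green), (MIA, Nova, 20, Sam, white), (MIA, Nova, 20, Vic, gold), (MIA, Nova, 20, Vic, white), (MIA, Nova, 20, Yan, green), (MIA, Nova, 20, Yan, white), (MIA, Nova, 21, Eve, grey), (MIA, Nova, 21, Sam, green), (MIA, Nova, 21, Sam, white), (MIA, Nova, 21, Vic, gold), (MIA, Nova, 21, Vic, white), (MIA, Nova, 21, Yan, green), (MIA, Nova, 21, Yan, white), (MIA, Omega, 1, Eve, grey), (MIA, Omega, 1, Sam, green), (MIA, Omega, 1, Sam, white), (MIA, Omega, 1, Vic, gold), (MIA, Omega, 1, Vic, white), (MIA, Omega, 1, Yan, green), (MIA, Omega, 1, Yan, white)}
(Order ⨝ Part) ⋈ Catalog (natural join on pname): {(CHI, Omega, 39, Uma, red, 4, 20), (CHI, Omega, 39, Yan, blue, 4, 20), (CHI, Zephyr, 13, Uma, red, 25, 40), (CHI, Zephyr, 13, Yan, blue, 25, 40), (CHI, Zephyr, 22, Uma, red, 25, 40), (CHI, Zephyr, 22, Yan, blue, 25, 40), (MIA, Helix, 33, Eve, grey, 25, 4), (MIA, Helix, 33, Sam, green, 25, 4), (MIA, Helix, 33, Sam, white, 25, 4), (MIA, Helix, 33, Vic, gold, 25, 4), (MIA, Helix, 33, Vic, white, 25, 4), (MIA, Helix, 33, Yan, green, 25, 4), (MIA, Helix, 33, Yan, white, 25, 4), (MIA, Omega, 1, Eve, grey, 4, 20), (MIA, Omega, 1, Sam, green, 4, 20), (MIA, Omega, 1, Sam, white, 4, 20), (MIA, Omega, 1, Vic, gold, 4, 20), (MIA, Omega, 1, Vic, white, 4, 20), (MIA, Omega, 1, Yan, green, 4, 20), (MIA, Omega, 1, Yan, white, 4, 20)}
σ[cost ≠ 40 AND qty ≥ 1]: keep tuples satisfying cost ≠ 40 AND qty ≥ 1 → {(CHI, Omega, 39, Uma, red, 4, 20), (CHI, Omega, 39, Yan, blue, 4, 20), (MIA, Helix, 33, Eve, grey, 25, 4), (MIA, Helix, 33, Sam, green, 25, 4), (MIA, Helix, 33, Sam, white, 25, 4), (MIA, Helix, 33, Vic, gold, 25, 4), (MIA, Helix, 33, Vic, white, 25, 4), (MIA, Helix, 33, Yan, green, 25, 4), (MIA, Helix, 33, Yan, white, 25, 4), (MIA, Omega, 1, Eve, grey, 4, 20), (MIA, Omega, 1, Sam, green, 4, 20), (MIA, Omega, 1, Sam, white, 4, 20), (MIA, Omega, 1, Vic, gold, 4, 20), (MIA, Omega, 1, Vic, white, 4, 20), (MIA, Omega, 1, Yan, green, 4, 20), (MIA, Omega, 1, Yan, white, 4, 20)}
Projecting to sname, sid, pname (7 duplicate(s) eliminated): {(Eve, 25, Helix), (Eve, 4, Omega), (Sam, 25, Helix), (Sam, 4, Omega), (Uma, 4, Omega), (Vic, 25, Helix), (Vic, 4, Omega), (Yan, 25, Helix), (Yan, 4, Omega)}

{(Eve, 25, Helix), (Eve, 4, Omega), (Sam, 25, Helix), (Sam, 4, Omega), (Uma, 4, Omega), (Vic, 25, Helix), (Vic, 4, Omega), (Yan, 25, Helix), (Yan, 4, Omega)}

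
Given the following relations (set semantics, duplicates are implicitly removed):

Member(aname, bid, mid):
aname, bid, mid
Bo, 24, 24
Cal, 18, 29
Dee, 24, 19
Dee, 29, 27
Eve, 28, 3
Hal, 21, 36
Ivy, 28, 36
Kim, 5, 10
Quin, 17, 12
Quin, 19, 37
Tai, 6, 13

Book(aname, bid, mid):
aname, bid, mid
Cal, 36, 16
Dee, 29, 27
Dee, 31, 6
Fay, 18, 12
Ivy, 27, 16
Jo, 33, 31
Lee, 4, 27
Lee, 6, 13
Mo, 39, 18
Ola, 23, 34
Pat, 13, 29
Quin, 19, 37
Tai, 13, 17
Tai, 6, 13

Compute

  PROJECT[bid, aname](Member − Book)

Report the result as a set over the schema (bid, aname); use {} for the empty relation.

{(17, Quin), (18, Cal), (21, Hal), (24, Bo), (24, Dee), (28, Eve), (28, Ivy), (5, Kim)}

Taking the difference: {(Bo, 24, 24), (Cal, 18, 29), (Dee, 24, 19), (Eve, 28, 3), (Hal, 21, 36), (Ivy, 28, 36), (Kim, 5, 10), (Quin, 17, 12)}
Keep only column(s) bid, aname: {(17, Quin), (18, Cal), (21, Hal), (24, Bo), (24, Dee), (28, Eve), (28, Ivy), (5, Kim)}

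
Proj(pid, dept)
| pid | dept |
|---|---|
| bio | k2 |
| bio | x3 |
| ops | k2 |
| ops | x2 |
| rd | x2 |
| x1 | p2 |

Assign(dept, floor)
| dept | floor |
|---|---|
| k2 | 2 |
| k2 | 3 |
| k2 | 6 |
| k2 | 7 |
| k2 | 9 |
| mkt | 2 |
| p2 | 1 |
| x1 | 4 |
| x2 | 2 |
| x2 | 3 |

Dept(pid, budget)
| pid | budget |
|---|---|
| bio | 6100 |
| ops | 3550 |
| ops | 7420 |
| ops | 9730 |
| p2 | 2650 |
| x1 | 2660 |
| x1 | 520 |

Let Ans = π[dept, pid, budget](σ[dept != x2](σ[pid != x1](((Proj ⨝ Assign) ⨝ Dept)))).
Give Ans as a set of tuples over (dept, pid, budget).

Joining Proj and Assign on dept yields {(bio, k2, 2), (bio, k2, 3), (bio, k2, 6), (bio, k2, 7), (bio, k2, 9), (ops, k2, 2), (ops, k2, 3), (ops, k2, 6), (ops, k2, 7), (ops, k2, 9), (ops, x2, 2), (ops, x2, 3), (rd, x2, 2), (rd, x2, 3), (x1, p2, 1)}.
Joining (Proj ⨝ Assign) and Dept on pid yields {(bio, k2, 2, 6100), (bio, k2, 3, 6100), (bio, k2, 6, 6100), (bio, k2, 7, 6100), (bio, k2, 9, 6100), (ops, k2, 2, 3550), (ops, k2, 2, 7420), (ops, k2, 2, 9730), (ops, k2, 3, 3550), (ops, k2, 3, 7420), (ops, k2, 3, 9730), (ops, k2, 6, 3550), (ops, k2, 6, 7420), (ops, k2, 6, 9730), (ops, k2, 7, 3550), (ops, k2, 7, 7420), (ops, k2, 7, 9730), (ops, k2, 9, 3550), (ops, k2, 9, 7420), (ops, k2, 9, 9730), (ops, x2, 2, 3550), (ops, x2, 2, 7420), (ops, x2, 2, 9730), (ops, x2, 3, 3550), (ops, x2, 3, 7420), (ops, x2, 3, 9730), (x1, p2, 1, 2660), (x1, p2, 1, 520)}.
σ[pid != x1]: keep tuples satisfying pid != x1 → {(bio, k2, 2, 6100), (bio, k2, 3, 6100), (bio, k2, 6, 6100), (bio, k2, 7, 6100), (bio, k2, 9, 6100), (ops, k2, 2, 3550), (ops, k2, 2, 7420), (ops, k2, 2, 9730), (ops, k2, 3, 3550), (ops, k2, 3, 7420), (ops, k2, 3, 9730), (ops, k2, 6, 3550), (ops, k2, 6, 7420), (ops, k2, 6, 9730), (ops, k2, 7, 3550), (ops, k2, 7, 7420), (ops, k2, 7, 9730), (ops, k2, 9, 3550), (ops, k2, 9, 7420), (ops, k2, 9, 9730), (ops, x2, 2, 3550), (ops, x2, 2, 7420), (ops, x2, 2, 9730), (ops, x2, 3, 3550), (ops, x2, 3, 7420), (ops, x2, 3, 9730)}
σ[dept != x2]: keep tuples satisfying dept != x2 → {(bio, k2, 2, 6100), (bio, k2, 3, 6100), (bio, k2, 6, 6100), (bio, k2, 7, 6100), (bio, k2, 9, 6100), (ops, k2, 2, 3550), (ops, k2, 2, 7420), (ops, k2, 2, 9730), (ops, k2, 3, 3550), (ops, k2, 3, 7420), (ops, k2, 3, 9730), (ops, k2, 6, 3550), (ops, k2, 6, 7420), (ops, k2, 6, 9730), (ops, k2, 7, 3550), (ops, k2, 7, 7420), (ops, k2, 7, 9730), (ops, k2, 9, 3550), (ops, k2, 9, 7420), (ops, k2, 9, 9730)}
π_{dept, pid, budget} gives {(k2, bio, 6100), (k2, ops, 3550), (k2, ops, 7420), (k2, ops, 9730)} (16 duplicate(s) eliminated).

{(k2, bio, 6100), (k2, ops, 3550), (k2, ops, 7420), (k2, ops, 9730)}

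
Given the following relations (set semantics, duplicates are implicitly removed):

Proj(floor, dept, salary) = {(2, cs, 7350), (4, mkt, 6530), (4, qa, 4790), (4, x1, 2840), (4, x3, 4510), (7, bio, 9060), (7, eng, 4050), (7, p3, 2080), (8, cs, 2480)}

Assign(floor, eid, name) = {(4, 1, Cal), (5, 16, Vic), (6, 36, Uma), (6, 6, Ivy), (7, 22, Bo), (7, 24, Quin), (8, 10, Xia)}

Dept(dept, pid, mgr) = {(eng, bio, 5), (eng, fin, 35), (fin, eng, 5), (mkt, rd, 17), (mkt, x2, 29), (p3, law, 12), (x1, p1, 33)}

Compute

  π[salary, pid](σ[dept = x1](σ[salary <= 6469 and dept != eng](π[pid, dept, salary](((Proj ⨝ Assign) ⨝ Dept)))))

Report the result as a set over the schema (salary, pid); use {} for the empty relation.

{(2840, p1)}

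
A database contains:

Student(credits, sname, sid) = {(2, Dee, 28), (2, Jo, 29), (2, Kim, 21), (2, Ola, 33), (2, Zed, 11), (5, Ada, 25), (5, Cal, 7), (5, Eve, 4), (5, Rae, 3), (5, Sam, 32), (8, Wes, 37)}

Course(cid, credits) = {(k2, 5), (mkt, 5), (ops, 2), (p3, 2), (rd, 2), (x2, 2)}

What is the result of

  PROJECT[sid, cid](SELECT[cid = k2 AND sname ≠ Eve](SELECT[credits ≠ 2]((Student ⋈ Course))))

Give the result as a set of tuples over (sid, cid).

{(25, k2), (3, k2), (32, k2), (7, k2)}

Natural join on credits: {(2, Dee, 28, ops), (2, Dee, 28, p3), (2, Dee, 28, rd), (2, Dee, 28, x2), (2, Jo, 29, ops), (2, Jo, 29, p3), (2, Jo, 29, rd), (2, Jo, 29, x2), (2, Kim, 21, ops), (2, Kim, 21, p3), (2, Kim, 21, rd), (2, Kim, 21, x2), (2, Ola, 33, ops), (2, Ola, 33, p3), (2, Ola, 33, rd), (2, Ola, 33, x2), (2, Zed, 11, ops), (2, Zed, 11, p3), (2, Zed, 11, rd), (2, Zed, 11, x2), (5, Ada, 25, k2), (5, Ada, 25, mkt), (5, Cal, 7, k2), (5, Cal, 7, mkt), (5, Eve, 4, k2), (5, Eve, 4, mkt), (5, Rae, 3, k2), (5, Rae, 3, mkt), (5, Sam, 32, k2), (5, Sam, 32, mkt)}
σ[credits ≠ 2]: keep tuples satisfying credits ≠ 2 → {(5, Ada, 25, k2), (5, Ada, 25, mkt), (5, Cal, 7, k2), (5, Cal, 7, mkt), (5, Eve, 4, k2), (5, Eve, 4, mkt), (5, Rae, 3, k2), (5, Rae, 3, mkt), (5, Sam, 32, k2), (5, Sam, 32, mkt)}
σ[cid = k2 AND sname ≠ Eve]: keep tuples satisfying cid = k2 AND sname ≠ Eve → {(5, Ada, 25, k2), (5, Cal, 7, k2), (5, Rae, 3, k2), (5, Sam, 32, k2)}
Keep only column(s) sid, cid: {(25, k2), (3, k2), (32, k2), (7, k2)}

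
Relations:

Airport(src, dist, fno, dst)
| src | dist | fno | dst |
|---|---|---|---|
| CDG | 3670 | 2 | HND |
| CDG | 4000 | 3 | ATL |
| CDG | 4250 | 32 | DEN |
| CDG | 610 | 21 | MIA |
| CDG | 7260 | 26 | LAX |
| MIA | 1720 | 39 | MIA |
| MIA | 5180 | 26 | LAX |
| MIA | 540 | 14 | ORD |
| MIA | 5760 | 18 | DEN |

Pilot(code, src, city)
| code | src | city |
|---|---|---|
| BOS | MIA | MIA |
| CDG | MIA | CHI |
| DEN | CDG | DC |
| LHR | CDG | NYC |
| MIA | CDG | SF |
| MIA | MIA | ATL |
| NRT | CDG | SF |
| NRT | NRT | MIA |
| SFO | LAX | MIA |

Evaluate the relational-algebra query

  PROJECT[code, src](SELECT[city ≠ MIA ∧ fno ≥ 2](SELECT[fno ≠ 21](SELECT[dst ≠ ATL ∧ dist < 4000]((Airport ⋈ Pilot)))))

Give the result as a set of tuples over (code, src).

Natural join on src: {(CDG, 3670, 2, HND, DEN, DC), (CDG, 3670, 2, HND, LHR, NYC), (CDG, 3670, 2, HND, MIA, SF), (CDG, 3670, 2, HND, NRT, SF), (CDG, 4000, 3, ATL, DEN, DC), (CDG, 4000, 3, ATL, LHR, NYC), (CDG, 4000, 3, ATL, MIA, SF), (CDG, 4000, 3, ATL, NRT, SF), (CDG, 4250, 32, DEN, DEN, DC), (CDG, 4250, 32, DEN, LHR, NYC), (CDG, 4250, 32, DEN, MIA, SF), (CDG, 4250, 32, DEN, NRT, SF), (CDG, 610, 21, MIA, DEN, DC), (CDG, 610, 21, MIA, LHR, NYC), (CDG, 610, 21, MIA, MIA, SF), (CDG, 610, 21, MIA, NRT, SF), (CDG, 7260, 26, LAX, DEN, DC), (CDG, 7260, 26, LAX, LHR, NYC), (CDG, 7260, 26, LAX, MIA, SF), (CDG, 7260, 26, LAX, NRT, SF), (MIA, 1720, 39, MIA, BOS, MIA), (MIA, 1720, 39, MIA, CDG, CHI), (MIA, 1720, 39, MIA, MIA, ATL), (MIA, 5180, 26, LAX, BOS, MIA), (MIA, 5180, 26, LAX, CDG, CHI), (MIA, 5180, 26, LAX, MIA, ATL), (MIA, 540, 14, ORD, BOS, MIA), (MIA, 540, 14, ORD, CDG, CHI), (MIA, 540, 14, ORD, MIA, ATL), (MIA, 5760, 18, DEN, BOS, MIA), (MIA, 5760, 18, DEN, CDG, CHI), (MIA, 5760, 18, DEN, MIA, ATL)}
Filtering on dst ≠ ATL ∧ dist < 4000 leaves {(CDG, 3670, 2, HND, DEN, DC), (CDG, 3670, 2, HND, LHR, NYC), (CDG, 3670, 2, HND, MIA, SF), (CDG, 3670, 2, HND, NRT, SF), (CDG, 610, 21, MIA, DEN, DC), (CDG, 610, 21, MIA, LHR, NYC), (CDG, 610, 21, MIA, MIA, SF), (CDG, 610, 21, MIA, NRT, SF), (MIA, 1720, 39, MIA, BOS, MIA), (MIA, 1720, 39, MIA, CDG, CHI), (MIA, 1720, 39, MIA, MIA, ATL), (MIA, 540, 14, ORD, BOS, MIA), (MIA, 540, 14, ORD, CDG, CHI), (MIA, 540, 14, ORD, MIA, ATL)}.
Filtering on fno ≠ 21 leaves {(CDG, 3670, 2, HND, DEN, DC), (CDG, 3670, 2, HND, LHR, NYC), (CDG, 3670, 2, HND, MIA, SF), (CDG, 3670, 2, HND, NRT, SF), (MIA, 1720, 39, MIA, BOS, MIA), (MIA, 1720, 39, MIA, CDG, CHI), (MIA, 1720, 39, MIA, MIA, ATL), (MIA, 540, 14, ORD, BOS, MIA), (MIA, 540, 14, ORD, CDG, CHI), (MIA, 540, 14, ORD, MIA, ATL)}.
Filtering on city ≠ MIA ∧ fno ≥ 2 leaves {(CDG, 3670, 2, HND, DEN, DC), (CDG, 3670, 2, HND, LHR, NYC), (CDG, 3670, 2, HND, MIA, SF), (CDG, 3670, 2, HND, NRT, SF), (MIA, 1720, 39, MIA, CDG, CHI), (MIA, 1720, 39, MIA, MIA, ATL), (MIA, 540, 14, ORD, CDG, CHI), (MIA, 540, 14, ORD, MIA, ATL)}.
Keep only column(s) code, src (2 duplicate(s) eliminated): {(CDG, MIA), (DEN, CDG), (LHR, CDG), (MIA, CDG), (MIA, MIA), (NRT, CDG)}

{(CDG, MIA), (DEN, CDG), (LHR, CDG), (MIA, CDG), (MIA, MIA), (NRT, CDG)}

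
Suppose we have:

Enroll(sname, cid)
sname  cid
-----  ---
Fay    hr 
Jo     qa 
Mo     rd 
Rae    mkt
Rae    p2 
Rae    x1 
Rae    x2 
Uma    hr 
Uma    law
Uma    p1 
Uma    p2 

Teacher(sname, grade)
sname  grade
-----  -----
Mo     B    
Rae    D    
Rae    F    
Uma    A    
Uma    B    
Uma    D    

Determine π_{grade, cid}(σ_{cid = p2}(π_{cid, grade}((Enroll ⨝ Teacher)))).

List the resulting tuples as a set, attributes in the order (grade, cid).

{(A, p2), (B, p2), (D, p2), (F, p2)}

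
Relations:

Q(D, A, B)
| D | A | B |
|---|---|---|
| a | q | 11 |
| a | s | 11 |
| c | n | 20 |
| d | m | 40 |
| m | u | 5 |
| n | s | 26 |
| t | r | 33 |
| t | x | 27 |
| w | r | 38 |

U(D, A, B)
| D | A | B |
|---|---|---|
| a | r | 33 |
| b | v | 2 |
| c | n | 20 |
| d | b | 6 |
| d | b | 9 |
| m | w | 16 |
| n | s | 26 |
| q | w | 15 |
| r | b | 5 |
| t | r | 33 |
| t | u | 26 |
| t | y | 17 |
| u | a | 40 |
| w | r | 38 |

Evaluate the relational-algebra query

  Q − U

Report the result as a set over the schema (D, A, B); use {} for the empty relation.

{(a, q, 11), (a, s, 11), (d, m, 40), (m, u, 5), (t, x, 27)}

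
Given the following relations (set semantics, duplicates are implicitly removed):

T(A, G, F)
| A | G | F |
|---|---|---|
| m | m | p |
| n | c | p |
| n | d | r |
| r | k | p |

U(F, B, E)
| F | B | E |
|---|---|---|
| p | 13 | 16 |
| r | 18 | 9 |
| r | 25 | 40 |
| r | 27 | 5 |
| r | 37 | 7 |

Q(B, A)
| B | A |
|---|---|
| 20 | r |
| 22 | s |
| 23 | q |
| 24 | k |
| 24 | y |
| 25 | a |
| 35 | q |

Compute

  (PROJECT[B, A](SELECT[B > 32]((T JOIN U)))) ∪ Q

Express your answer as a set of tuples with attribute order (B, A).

{(20, r), (22, s), (23, q), (24, k), (24, y), (25, a), (35, q), (37, n)}

Natural join on F: {(m, m, p, 13, 16), (n, c, p, 13, 16), (n, d, r, 18, 9), (n, d, r, 25, 40), (n, d, r, 27, 5), (n, d, r, 37, 7), (r, k, p, 13, 16)}
σ[B > 32]: keep tuples satisfying B > 32 → {(n, d, r, 37, 7)}
π[B, A]: project onto (B, A) → {(37, n)}
Taking the union: {(20, r), (22, s), (23, q), (24, k), (24, y), (25, a), (35, q), (37, n)}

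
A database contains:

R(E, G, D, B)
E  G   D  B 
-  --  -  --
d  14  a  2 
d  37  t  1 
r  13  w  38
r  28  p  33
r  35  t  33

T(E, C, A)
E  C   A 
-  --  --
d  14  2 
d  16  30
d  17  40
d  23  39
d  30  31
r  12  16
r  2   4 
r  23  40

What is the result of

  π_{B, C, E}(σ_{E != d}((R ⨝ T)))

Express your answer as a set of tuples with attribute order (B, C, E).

Natural join on E: {(d, 14, a, 2, 14, 2), (d, 14, a, 2, 16, 30), (d, 14, a, 2, 17, 40), (d, 14, a, 2, 23, 39), (d, 14, a, 2, 30, 31), (d, 37, t, 1, 14, 2), (d, 37, t, 1, 16, 30), (d, 37, t, 1, 17, 40), (d, 37, t, 1, 23, 39), (d, 37, t, 1, 30, 31), (r, 13, w, 38, 12, 16), (r, 13, w, 38, 2, 4), (r, 13, w, 38, 23, 40), (r, 28, p, 33, 12, 16), (r, 28, p, 33, 2, 4), (r, 28, p, 33, 23, 40), (r, 35, t, 33, 12, 16), (r, 35, t, 33, 2, 4), (r, 35, t, 33, 23, 40)}
σ[E != d]: keep tuples satisfying E != d → {(r, 13, w, 38, 12, 16), (r, 13, w, 38, 2, 4), (r, 13, w, 38, 23, 40), (r, 28, p, 33, 12, 16), (r, 28, p, 33, 2, 4), (r, 28, p, 33, 23, 40), (r, 35, t, 33, 12, 16), (r, 35, t, 33, 2, 4), (r, 35, t, 33, 23, 40)}
Keep only column(s) B, C, E (3 duplicate(s) eliminated): {(33, 12, r), (33, 2, r), (33, 23, r), (38, 12, r), (38, 2, r), (38, 23, r)}

{(33, 12, r), (33, 2, r), (33, 23, r), (38, 12, r), (38, 2, r), (38, 23, r)}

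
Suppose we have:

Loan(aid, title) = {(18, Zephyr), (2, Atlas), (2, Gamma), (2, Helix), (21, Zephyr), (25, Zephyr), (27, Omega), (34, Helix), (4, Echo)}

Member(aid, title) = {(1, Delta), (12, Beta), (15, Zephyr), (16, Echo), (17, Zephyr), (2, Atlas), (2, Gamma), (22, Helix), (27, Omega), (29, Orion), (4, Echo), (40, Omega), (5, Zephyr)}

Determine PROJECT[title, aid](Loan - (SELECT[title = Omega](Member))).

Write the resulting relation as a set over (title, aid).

σ[title = Omega]: keep tuples satisfying title = Omega → {(27, Omega), (40, Omega)}
Set difference of the two operands is {(18, Zephyr), (2, Atlas), (2, Gamma), (2, Helix), (21, Zephyr), (25, Zephyr), (34, Helix), (4, Echo)}.
π[title, aid]: project onto (title, aid) → {(Atlas, 2), (Echo, 4), (Gamma, 2), (Helix, 2), (Helix, 34), (Zephyr, 18), (Zephyr, 21), (Zephyr, 25)}

{(Atlas, 2), (Echo, 4), (Gamma, 2), (Helix, 2), (Helix, 34), (Zephyr, 18), (Zephyr, 21), (Zephyr, 25)}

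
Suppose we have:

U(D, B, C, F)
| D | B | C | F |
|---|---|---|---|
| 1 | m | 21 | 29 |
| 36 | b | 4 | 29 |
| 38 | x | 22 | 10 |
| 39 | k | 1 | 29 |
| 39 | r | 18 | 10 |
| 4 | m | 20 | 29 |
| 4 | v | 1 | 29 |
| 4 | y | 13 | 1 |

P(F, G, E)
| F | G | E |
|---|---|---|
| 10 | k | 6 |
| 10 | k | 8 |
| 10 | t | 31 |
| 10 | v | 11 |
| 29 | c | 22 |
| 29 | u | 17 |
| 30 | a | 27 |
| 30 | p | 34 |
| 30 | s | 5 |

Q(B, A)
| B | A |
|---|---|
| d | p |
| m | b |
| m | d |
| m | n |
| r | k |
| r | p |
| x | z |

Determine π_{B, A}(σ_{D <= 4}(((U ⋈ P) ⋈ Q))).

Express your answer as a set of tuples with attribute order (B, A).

Joining U and P on F yields {(1, m, 21, 29, c, 22), (1, m, 21, 29, u, 17), (36, b, 4, 29, c, 22), (36, b, 4, 29, u, 17), (38, x, 22, 10, k, 6), (38, x, 22, 10, k, 8), (38, x, 22, 10, t, 31), (38, x, 22, 10, v, 11), (39, k, 1, 29, c, 22), (39, k, 1, 29, u, 17), (39, r, 18, 10, k, 6), (39, r, 18, 10, k, 8), (39, r, 18, 10, t, 31), (39, r, 18, 10, v, 11), (4, m, 20, 29, c, 22), (4, m, 20, 29, u, 17), (4, v, 1, 29, c, 22), (4, v, 1, 29, u, 17)}.
Joining (U ⋈ P) and Q on B yields {(1, m, 21, 29, c, 22, b), (1, m, 21, 29, c, 22, d), (1, m, 21, 29, c, 22, n), (1, m, 21, 29, u, 17, b), (1, m, 21, 29, u, 17, d), (1, m, 21, 29, u, 17, n), (38, x, 22, 10, k, 6, z), (38, x, 22, 10, k, 8, z), (38, x, 22, 10, t, 31, z), (38, x, 22, 10, v, 11, z), (39, r, 18, 10, k, 6, k), (39, r, 18, 10, k, 6, p), (39, r, 18, 10, k, 8, k), (39, r, 18, 10, k, 8, p), (39, r, 18, 10, t, 31, k), (39, r, 18, 10, t, 31, p), (39, r, 18, 10, v, 11, k), (39, r, 18, 10, v, 11, p), (4, m, 20, 29, c, 22, b), (4, m, 20, 29, c, 22, d), (4, m, 20, 29, c, 22, n), (4, m, 20, 29, u, 17, b), (4, m, 20, 29, u, 17, d), (4, m, 20, 29, u, 17, n)}.
Filtering on D <= 4 leaves {(1, m, 21, 29, c, 22, b), (1, m, 21, 29, c, 22, d), (1, m, 21, 29, c, 22, n), (1, m, 21, 29, u, 17, b), (1, m, 21, 29, u, 17, d), (1, m, 21, 29, u, 17, n), (4, m, 20, 29, c, 22, b), (4, m, 20, 29, c, 22, d), (4, m, 20, 29, c, 22, n), (4, m, 20, 29, u, 17, b), (4, m, 20, 29, u, 17, d), (4, m, 20, 29, u, 17, n)}.
π[B, A]: project onto (B, A) (9 duplicate(s) eliminated) → {(m, b), (m, d), (m, n)}

{(m, b), (m, d), (m, n)}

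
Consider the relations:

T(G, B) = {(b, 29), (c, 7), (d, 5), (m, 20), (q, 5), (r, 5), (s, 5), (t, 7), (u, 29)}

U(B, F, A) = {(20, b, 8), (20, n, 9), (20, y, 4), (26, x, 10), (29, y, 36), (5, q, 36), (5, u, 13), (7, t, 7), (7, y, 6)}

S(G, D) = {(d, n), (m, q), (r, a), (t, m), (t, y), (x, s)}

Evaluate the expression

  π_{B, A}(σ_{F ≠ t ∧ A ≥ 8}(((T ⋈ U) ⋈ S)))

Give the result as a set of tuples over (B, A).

{(20, 8), (20, 9), (5, 13), (5, 36)}

Joining T and U on B yields {(b, 29, y, 36), (c, 7, t, 7), (c, 7, y, 6), (d, 5, q, 36), (d, 5, u, 13), (m, 20, b, 8), (m, 20, n, 9), (m, 20, y, 4), (q, 5, q, 36), (q, 5, u, 13), (r, 5, q, 36), (r, 5, u, 13), (s, 5, q, 36), (s, 5, u, 13), (t, 7, t, 7), (t, 7, y, 6), (u, 29, y, 36)}.
Joining (T ⋈ U) and S on G yields {(d, 5, q, 36, n), (d, 5, u, 13, n), (m, 20, b, 8, q), (m, 20, n, 9, q), (m, 20, y, 4, q), (r, 5, q, 36, a), (r, 5, u, 13, a), (t, 7, t, 7, m), (t, 7, t, 7, y), (t, 7, y, 6, m), (t, 7, y, 6, y)}.
Apply σ_{F ≠ t ∧ A ≥ 8}; surviving tuples: {(d, 5, q, 36, n), (d, 5, u, 13, n), (m, 20, b, 8, q), (m, 20, n, 9, q), (r, 5, q, 36, a), (r, 5, u, 13, a)}
π_{B, A} gives {(20, 8), (20, 9), (5, 13), (5, 36)} (2 duplicate(s) eliminated).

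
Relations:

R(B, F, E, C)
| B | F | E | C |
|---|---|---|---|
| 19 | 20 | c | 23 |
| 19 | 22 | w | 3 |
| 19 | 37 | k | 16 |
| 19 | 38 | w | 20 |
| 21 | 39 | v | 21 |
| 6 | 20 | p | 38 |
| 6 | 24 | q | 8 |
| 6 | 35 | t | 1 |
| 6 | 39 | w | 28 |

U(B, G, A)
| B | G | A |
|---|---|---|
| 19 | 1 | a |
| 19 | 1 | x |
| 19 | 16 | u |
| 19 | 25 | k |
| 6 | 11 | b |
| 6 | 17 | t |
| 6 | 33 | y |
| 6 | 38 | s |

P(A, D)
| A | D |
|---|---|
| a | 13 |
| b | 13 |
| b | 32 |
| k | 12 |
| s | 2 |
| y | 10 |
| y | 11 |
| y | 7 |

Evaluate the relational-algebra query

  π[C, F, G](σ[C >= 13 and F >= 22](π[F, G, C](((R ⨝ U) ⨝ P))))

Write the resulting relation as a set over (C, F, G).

{(16, 37, 1), (16, 37, 25), (20, 38, 1), (20, 38, 25), (28, 39, 11), (28, 39, 33), (28, 39, 38)}

Joining R and U on B yields {(19, 20, c, 23, 1, a), (19, 20, c, 23, 1, x), (19, 20, c, 23, 16, u), (19, 20, c, 23, 25, k), (19, 22, w, 3, 1, a), (19, 22, w, 3, 1, x), (19, 22, w, 3, 16, u), (19, 22, w, 3, 25, k), (19, 37, k, 16, 1, a), (19, 37, k, 16, 1, x), (19, 37, k, 16, 16, u), (19, 37, k, 16, 25, k), (19, 38, w, 20, 1, a), (19, 38, w, 20, 1, x), (19, 38, w, 20, 16, u), (19, 38, w, 20, 25, k), (6, 20, p, 38, 11, b), (6, 20, p, 38, 17, t), (6, 20, p, 38, 33, y), (6, 20, p, 38, 38, s), (6, 24, q, 8, 11, b), (6, 24, q, 8, 17, t), (6, 24, q, 8, 33, y), (6, 24, q, 8, 38, s), (6, 35, t, 1, 11, b), (6, 35, t, 1, 17, t), (6, 35, t, 1, 33, y), (6, 35, t, 1, 38, s), (6, 39, w, 28, 11, b), (6, 39, w, 28, 17, t), (6, 39, w, 28, 33, y), (6, 39, w, 28, 38, s)}.
Joining (R ⨝ U) and P on A yields {(19, 20, c, 23, 1, a, 13), (19, 20, c, 23, 25, k, 12), (19, 22, w, 3, 1, a, 13), (19, 22, w, 3, 25, k, 12), (19, 37, k, 16, 1, a, 13), (19, 37, k, 16, 25, k, 12), (19, 38, w, 20, 1, a, 13), (19, 38, w, 20, 25, k, 12), (6, 20, p, 38, 11, b, 13), (6, 20, p, 38, 11, b, 32), (6, 20, p, 38, 33, y, 10), (6, 20, p, 38, 33, y, 11), (6, 20, p, 38, 33, y, 7), (6, 20, p, 38, 38, s, 2), (6, 24, q, 8, 11, b, 13), (6, 24, q, 8, 11, b, 32), (6, 24, q, 8, 33, y, 10), (6, 24, q, 8, 33, y, 11), (6, 24, q, 8, 33, y, 7), (6, 24, q, 8, 38, s, 2), (6, 35, t, 1, 11, b, 13), (6, 35, t, 1, 11, b, 32), (6, 35, t, 1, 33, y, 10), (6, 35, t, 1, 33, y, 11), (6, 35, t, 1, 33, y, 7), (6, 35, t, 1, 38, s, 2), (6, 39, w, 28, 11, b, 13), (6, 39, w, 28, 11, b, 32), (6, 39, w, 28, 33, y, 10), (6, 39, w, 28, 33, y, 11), (6, 39, w, 28, 33, y, 7), (6, 39, w, 28, 38, s, 2)}.
π_{F, G, C} gives {(20, 1, 23), (20, 11, 38), (20, 25, 23), (20, 33, 38), (20, 38, 38), (22, 1, 3), (22, 25, 3), (24, 11, 8), (24, 33, 8), (24, 38, 8), (35, 11, 1), (35, 33, 1), (35, 38, 1), (37, 1, 16), (37, 25, 16), (38, 1, 20), (38, 25, 20), (39, 11, 28), (39, 33, 28), (39, 38, 28)} (12 duplicate(s) eliminated).
σ[C >= 13 and F >= 22]: keep tuples satisfying C >= 13 and F >= 22 → {(37, 1, 16), (37, 25, 16), (38, 1, 20), (38, 25, 20), (39, 11, 28), (39, 33, 28), (39, 38, 28)}
π_{C, F, G} gives {(16, 37, 1), (16, 37, 25), (20, 38, 1), (20, 38, 25), (28, 39, 11), (28, 39, 33), (28, 39, 38)}.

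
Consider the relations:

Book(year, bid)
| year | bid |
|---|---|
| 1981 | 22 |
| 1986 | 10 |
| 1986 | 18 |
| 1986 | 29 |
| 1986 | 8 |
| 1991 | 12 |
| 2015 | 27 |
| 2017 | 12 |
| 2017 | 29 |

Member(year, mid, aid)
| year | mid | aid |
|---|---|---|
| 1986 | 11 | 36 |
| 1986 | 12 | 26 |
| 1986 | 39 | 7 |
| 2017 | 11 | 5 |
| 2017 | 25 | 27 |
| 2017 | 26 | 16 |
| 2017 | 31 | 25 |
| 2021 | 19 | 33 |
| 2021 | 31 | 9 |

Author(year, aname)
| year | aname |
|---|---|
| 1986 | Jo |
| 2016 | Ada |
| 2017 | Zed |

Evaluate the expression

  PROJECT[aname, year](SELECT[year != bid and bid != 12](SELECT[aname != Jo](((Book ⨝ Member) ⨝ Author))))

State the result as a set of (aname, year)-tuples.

Joining Book and Member on year yields {(1986, 10, 11, 36), (1986, 10, 12, 26), (1986, 10, 39, 7), (1986, 18, 11, 36), (1986, 18, 12, 26), (1986, 18, 39, 7), (1986, 29, 11, 36), (1986, 29, 12, 26), (1986, 29, 39, 7), (1986, 8, 11, 36), (1986, 8, 12, 26), (1986, 8, 39, 7), (2017, 12, 11, 5), (2017, 12, 25, 27), (2017, 12, 26, 16), (2017, 12, 31, 25), (2017, 29, 11, 5), (2017, 29, 25, 27), (2017, 29, 26, 16), (2017, 29, 31, 25)}.
Joining (Book ⨝ Member) and Author on year yields {(1986, 10, 11, 36, Jo), (1986, 10, 12, 26, Jo), (1986, 10, 39, 7, Jo), (1986, 18, 11, 36, Jo), (1986, 18, 12, 26, Jo), (1986, 18, 39, 7, Jo), (1986, 29, 11, 36, Jo), (1986, 29, 12, 26, Jo), (1986, 29, 39, 7, Jo), (1986, 8, 11, 36, Jo), (1986, 8, 12, 26, Jo), (1986, 8, 39, 7, Jo), (2017, 12, 11, 5, Zed), (2017, 12, 25, 27, Zed), (2017, 12, 26, 16, Zed), (2017, 12, 31, 25, Zed), (2017, 29, 11, 5, Zed), (2017, 29, 25, 27, Zed), (2017, 29, 26, 16, Zed), (2017, 29, 31, 25, Zed)}.
σ[aname != Jo]: keep tuples satisfying aname != Jo → {(2017, 12, 11, 5, Zed), (2017, 12, 25, 27, Zed), (2017, 12, 26, 16, Zed), (2017, 12, 31, 25, Zed), (2017, 29, 11, 5, Zed), (2017, 29, 25, 27, Zed), (2017, 29, 26, 16, Zed), (2017, 29, 31, 25, Zed)}
σ[year != bid and bid != 12]: keep tuples satisfying year != bid and bid != 12 → {(2017, 29, 11, 5, Zed), (2017, 29, 25, 27, Zed), (2017, 29, 26, 16, Zed), (2017, 29, 31, 25, Zed)}
Projecting to aname, year (3 duplicate(s) eliminated): {(Zed, 2017)}

{(Zed, 2017)}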